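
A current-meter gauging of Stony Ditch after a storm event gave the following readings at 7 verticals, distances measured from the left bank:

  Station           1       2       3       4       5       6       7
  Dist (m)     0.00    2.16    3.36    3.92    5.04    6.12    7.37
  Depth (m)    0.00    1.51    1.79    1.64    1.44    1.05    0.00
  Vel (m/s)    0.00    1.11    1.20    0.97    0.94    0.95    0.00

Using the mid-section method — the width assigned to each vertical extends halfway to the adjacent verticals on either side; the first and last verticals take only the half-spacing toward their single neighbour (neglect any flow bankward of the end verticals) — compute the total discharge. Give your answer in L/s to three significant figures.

w_2 = (3.36 − 0.00)/2 = 1.68 m; q_2 = 1.11 × 1.51 × 1.68 = 2.816 m³/s
w_3 = (3.92 − 2.16)/2 = 0.88 m; q_3 = 1.20 × 1.79 × 0.88 = 1.890 m³/s
w_4 = (5.04 − 3.36)/2 = 0.84 m; q_4 = 0.97 × 1.64 × 0.84 = 1.336 m³/s
w_5 = (6.12 − 3.92)/2 = 1.1 m; q_5 = 0.94 × 1.44 × 1.1 = 1.489 m³/s
w_6 = (7.37 − 5.04)/2 = 1.165 m; q_6 = 0.95 × 1.05 × 1.165 = 1.162 m³/s
Stations 1, 7 contribute zero (depth or velocity is 0).
Q = Σ qᵢ = 8.693 m³/s
= 8.693 × 1000 = 8693 L/s

8690 L/s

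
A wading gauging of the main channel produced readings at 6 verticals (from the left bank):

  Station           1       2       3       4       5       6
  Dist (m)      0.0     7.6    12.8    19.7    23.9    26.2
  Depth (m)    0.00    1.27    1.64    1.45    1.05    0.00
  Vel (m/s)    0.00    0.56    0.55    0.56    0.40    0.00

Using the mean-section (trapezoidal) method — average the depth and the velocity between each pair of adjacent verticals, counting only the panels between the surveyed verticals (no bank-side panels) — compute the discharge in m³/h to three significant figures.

Panel 1-2: Δb = 7.6 m, d̄ = (0.00+1.27)/2 = 0.635, v̄ = (0.00+0.56)/2 = 0.28 → q = 7.6×0.635×0.28 = 1.351 m³/s
Panel 2-3: Δb = 5.2 m, d̄ = (1.27+1.64)/2 = 1.455, v̄ = (0.56+0.55)/2 = 0.555 → q = 5.2×1.455×0.555 = 4.199 m³/s
Panel 3-4: Δb = 6.9 m, d̄ = (1.64+1.45)/2 = 1.545, v̄ = (0.55+0.56)/2 = 0.555 → q = 6.9×1.545×0.555 = 5.917 m³/s
Panel 4-5: Δb = 4.2 m, d̄ = (1.45+1.05)/2 = 1.25, v̄ = (0.56+0.40)/2 = 0.48 → q = 4.2×1.25×0.48 = 2.520 m³/s
Panel 5-6: Δb = 2.3 m, d̄ = (1.05+0.00)/2 = 0.525, v̄ = (0.40+0.00)/2 = 0.2 → q = 2.3×0.525×0.2 = 0.2415 m³/s
Q = Σ q = 14.23 m³/s
= 14.23 × 3600 = 51220 m³/h

51200 m³/h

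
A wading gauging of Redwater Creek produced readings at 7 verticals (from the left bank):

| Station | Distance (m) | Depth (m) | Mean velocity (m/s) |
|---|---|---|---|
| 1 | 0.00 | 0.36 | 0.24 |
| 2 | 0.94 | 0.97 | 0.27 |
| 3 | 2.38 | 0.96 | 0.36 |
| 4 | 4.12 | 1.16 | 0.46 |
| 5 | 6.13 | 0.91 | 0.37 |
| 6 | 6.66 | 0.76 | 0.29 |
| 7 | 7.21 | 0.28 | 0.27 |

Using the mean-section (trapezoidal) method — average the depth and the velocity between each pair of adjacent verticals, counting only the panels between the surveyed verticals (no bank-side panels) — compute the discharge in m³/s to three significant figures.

2.44 m³/s

Panel 1-2: Δb = 0.94 m, d̄ = (0.36+0.97)/2 = 0.665, v̄ = (0.24+0.27)/2 = 0.255 → q = 0.94×0.665×0.255 = 0.1594 m³/s
Panel 2-3: Δb = 1.44 m, d̄ = (0.97+0.96)/2 = 0.965, v̄ = (0.27+0.36)/2 = 0.315 → q = 1.44×0.965×0.315 = 0.4377 m³/s
Panel 3-4: Δb = 1.74 m, d̄ = (0.96+1.16)/2 = 1.06, v̄ = (0.36+0.46)/2 = 0.41 → q = 1.74×1.06×0.41 = 0.7562 m³/s
Panel 4-5: Δb = 2.01 m, d̄ = (1.16+0.91)/2 = 1.035, v̄ = (0.46+0.37)/2 = 0.415 → q = 2.01×1.035×0.415 = 0.8633 m³/s
Panel 5-6: Δb = 0.53 m, d̄ = (0.91+0.76)/2 = 0.835, v̄ = (0.37+0.29)/2 = 0.33 → q = 0.53×0.835×0.33 = 0.1460 m³/s
Panel 6-7: Δb = 0.55 m, d̄ = (0.76+0.28)/2 = 0.52, v̄ = (0.29+0.27)/2 = 0.28 → q = 0.55×0.52×0.28 = 0.08008 m³/s
Q = Σ q = 2.443 m³/s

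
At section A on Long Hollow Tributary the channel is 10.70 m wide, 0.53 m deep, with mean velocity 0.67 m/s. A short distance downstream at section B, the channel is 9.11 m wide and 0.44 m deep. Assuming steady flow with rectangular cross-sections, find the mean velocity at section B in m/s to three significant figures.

Q = A₁V₁ = (10.70×0.53) × 0.67 = 3.800 m³/s
A₂ = 9.11 × 0.44 = 4.008 m²
V₂ = Q/A₂ = 3.800/4.008 = 0.9479 m/s

0.948 m/s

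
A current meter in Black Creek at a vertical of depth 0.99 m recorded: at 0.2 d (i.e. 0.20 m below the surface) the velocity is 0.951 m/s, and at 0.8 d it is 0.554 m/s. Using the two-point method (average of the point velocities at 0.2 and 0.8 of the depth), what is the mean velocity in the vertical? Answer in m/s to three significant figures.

v̄ = (0.951 + 0.554) / 2 = 0.7525 m/s

0.753 m/s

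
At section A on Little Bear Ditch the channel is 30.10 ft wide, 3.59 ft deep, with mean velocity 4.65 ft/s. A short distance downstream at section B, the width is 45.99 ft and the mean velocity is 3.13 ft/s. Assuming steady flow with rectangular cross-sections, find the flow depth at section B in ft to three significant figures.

Q = A₁V₁ = (30.10×3.59) × 4.65 = 502.5 ft³/s
d₂ = Q/(b₂ V₂) = 502.5/(45.99×3.13) = 3.491 ft

3.49 ft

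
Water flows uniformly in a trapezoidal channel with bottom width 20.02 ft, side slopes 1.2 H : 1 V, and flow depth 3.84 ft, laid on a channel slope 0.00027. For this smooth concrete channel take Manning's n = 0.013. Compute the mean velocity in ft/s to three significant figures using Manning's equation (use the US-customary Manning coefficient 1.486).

3.87 ft/s

A = (b + z·y)·y = (20.02 + 1.2×3.84)×3.84 = 94.57 ft²
P = b + 2y√(1+z²) = 20.02 + 2×3.84×√(1+1.2²) = 32.02 ft
R = A/P = 94.57/32.02 = 2.954 ft
Q = (1.486/n)·A·R^(2/3)·S^(1/2) = (1.486/0.013) × 94.57 × 2.954^(2/3) × 0.00027^(1/2) = 365.7 ft³/s
V = Q/A = 365.7/94.57 = 3.867 ft/s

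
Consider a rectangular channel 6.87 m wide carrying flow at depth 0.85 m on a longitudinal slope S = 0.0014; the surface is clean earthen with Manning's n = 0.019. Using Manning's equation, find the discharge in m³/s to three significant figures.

8.90 m³/s

A = b·y = 6.87 × 0.85 = 5.840 m²
P = b + 2y = 6.87 + 2×0.85 = 8.570 m
R = A/P = 5.840/8.570 = 0.6814 m
Q = (1/n)·A·R^(2/3)·S^(1/2) = (1/0.019) × 5.840 × 0.6814^(2/3) × 0.0014^(1/2) = 8.905 m³/s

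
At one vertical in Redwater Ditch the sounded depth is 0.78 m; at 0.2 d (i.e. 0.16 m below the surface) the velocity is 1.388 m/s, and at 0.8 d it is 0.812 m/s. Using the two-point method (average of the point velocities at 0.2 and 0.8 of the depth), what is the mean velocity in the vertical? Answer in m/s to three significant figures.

1.10 m/s

v̄ = (1.388 + 0.812) / 2 = 1.100 m/s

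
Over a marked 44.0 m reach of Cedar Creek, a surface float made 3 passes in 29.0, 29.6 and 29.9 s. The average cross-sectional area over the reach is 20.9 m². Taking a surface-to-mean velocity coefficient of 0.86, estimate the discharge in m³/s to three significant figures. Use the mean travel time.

t̄ = (29.0 + 29.6 + 29.9) / 3 = 29.5 s
v_surface = L / t̄ = 44.0 / 29.5 = 1.492 m/s
v_mean = 0.86 × 1.492 = 1.283 m/s
Q = A × v_mean = 20.9 × 1.283 = 26.81 m³/s

26.8 m³/s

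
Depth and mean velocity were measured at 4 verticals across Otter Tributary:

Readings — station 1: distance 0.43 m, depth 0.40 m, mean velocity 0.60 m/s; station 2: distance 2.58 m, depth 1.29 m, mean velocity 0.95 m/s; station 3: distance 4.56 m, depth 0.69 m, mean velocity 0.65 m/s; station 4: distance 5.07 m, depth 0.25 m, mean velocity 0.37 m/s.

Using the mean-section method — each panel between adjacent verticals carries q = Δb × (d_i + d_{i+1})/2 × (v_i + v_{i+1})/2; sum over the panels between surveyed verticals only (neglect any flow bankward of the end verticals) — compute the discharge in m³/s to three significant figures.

Panel 1-2: Δb = 2.15 m, d̄ = (0.40+1.29)/2 = 0.845, v̄ = (0.60+0.95)/2 = 0.775 → q = 2.15×0.845×0.775 = 1.408 m³/s
Panel 2-3: Δb = 1.98 m, d̄ = (1.29+0.69)/2 = 0.99, v̄ = (0.95+0.65)/2 = 0.8 → q = 1.98×0.99×0.8 = 1.568 m³/s
Panel 3-4: Δb = 0.51 m, d̄ = (0.69+0.25)/2 = 0.47, v̄ = (0.65+0.37)/2 = 0.51 → q = 0.51×0.47×0.51 = 0.1222 m³/s
Q = Σ q = 3.098 m³/s

3.10 m³/s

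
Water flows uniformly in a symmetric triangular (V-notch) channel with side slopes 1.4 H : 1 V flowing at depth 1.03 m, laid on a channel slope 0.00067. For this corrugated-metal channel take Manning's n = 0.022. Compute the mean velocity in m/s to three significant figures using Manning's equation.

0.659 m/s

A = z·y² = 1.4×1.03² = 1.485 m²
P = 2y√(1+z²) = 2×1.03×√(1+1.4²) = 3.544 m
R = A/P = 1.485/3.544 = 0.4191 m
Q = (1/n)·A·R^(2/3)·S^(1/2) = (1/0.022) × 1.485 × 0.4191^(2/3) × 0.00067^(1/2) = 0.9786 m³/s
V = Q/A = 0.9786/1.485 = 0.6589 m/s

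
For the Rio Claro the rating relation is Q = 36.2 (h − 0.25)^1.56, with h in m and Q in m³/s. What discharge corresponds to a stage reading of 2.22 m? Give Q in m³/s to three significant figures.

104 m³/s

Q = 36.2 × (2.22 − 0.25)^1.56 = 36.2 × 1.97^1.56 = 104.2 m³/s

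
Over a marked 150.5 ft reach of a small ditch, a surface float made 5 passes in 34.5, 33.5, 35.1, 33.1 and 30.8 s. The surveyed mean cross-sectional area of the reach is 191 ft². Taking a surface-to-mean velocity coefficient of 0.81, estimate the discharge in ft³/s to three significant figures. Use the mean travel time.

697 ft³/s

t̄ = (34.5 + 33.5 + 35.1 + 33.1 + 30.8) / 5 = 33.4 s
v_surface = L / t̄ = 150.5 / 33.4 = 4.506 ft/s
v_mean = 0.81 × 4.506 = 3.650 ft/s
Q = A × v_mean = 191 × 3.650 = 697.1 ft³/s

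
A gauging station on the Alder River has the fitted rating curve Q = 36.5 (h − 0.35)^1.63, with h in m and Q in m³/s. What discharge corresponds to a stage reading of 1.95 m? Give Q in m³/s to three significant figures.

78.5 m³/s

Q = 36.5 × (1.95 − 0.35)^1.63 = 36.5 × 1.6^1.63 = 78.53 m³/s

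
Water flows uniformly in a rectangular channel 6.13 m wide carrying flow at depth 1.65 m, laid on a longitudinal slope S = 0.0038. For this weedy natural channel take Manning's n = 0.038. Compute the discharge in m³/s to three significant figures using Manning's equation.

A = b·y = 6.13 × 1.65 = 10.11 m²
P = b + 2y = 6.13 + 2×1.65 = 9.430 m
R = A/P = 10.11/9.430 = 1.073 m
Q = (1/n)·A·R^(2/3)·S^(1/2) = (1/0.038) × 10.11 × 1.073^(2/3) × 0.0038^(1/2) = 17.19 m³/s

17.2 m³/s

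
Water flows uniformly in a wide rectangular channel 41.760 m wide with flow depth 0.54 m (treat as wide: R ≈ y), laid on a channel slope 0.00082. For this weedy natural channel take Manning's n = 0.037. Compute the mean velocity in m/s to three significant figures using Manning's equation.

A = b·y = 41.760 × 0.54 = 22.55 m²
Wide channel: R ≈ y = 0.54 m
Q = (1/n)·A·R^(2/3)·S^(1/2) = (1/0.037) × 22.55 × 0.5400^(2/3) × 0.00082^(1/2) = 11.57 m³/s
V = Q/A = 11.57/22.55 = 0.5132 m/s

0.513 m/s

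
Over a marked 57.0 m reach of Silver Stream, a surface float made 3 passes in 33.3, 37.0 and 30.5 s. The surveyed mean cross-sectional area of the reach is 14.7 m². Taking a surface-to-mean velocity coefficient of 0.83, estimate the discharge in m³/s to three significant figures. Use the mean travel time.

t̄ = (33.3 + 37.0 + 30.5) / 3 = 33.6 s
v_surface = L / t̄ = 57.0 / 33.6 = 1.696 m/s
v_mean = 0.83 × 1.696 = 1.408 m/s
Q = A × v_mean = 14.7 × 1.408 = 20.70 m³/s

20.7 m³/s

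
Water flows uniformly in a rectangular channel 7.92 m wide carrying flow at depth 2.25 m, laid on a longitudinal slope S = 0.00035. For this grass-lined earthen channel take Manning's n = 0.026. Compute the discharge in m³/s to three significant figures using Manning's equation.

A = b·y = 7.92 × 2.25 = 17.82 m²
P = b + 2y = 7.92 + 2×2.25 = 12.42 m
R = A/P = 17.82/12.42 = 1.435 m
Q = (1/n)·A·R^(2/3)·S^(1/2) = (1/0.026) × 17.82 × 1.435^(2/3) × 0.00035^(1/2) = 16.31 m³/s

16.3 m³/s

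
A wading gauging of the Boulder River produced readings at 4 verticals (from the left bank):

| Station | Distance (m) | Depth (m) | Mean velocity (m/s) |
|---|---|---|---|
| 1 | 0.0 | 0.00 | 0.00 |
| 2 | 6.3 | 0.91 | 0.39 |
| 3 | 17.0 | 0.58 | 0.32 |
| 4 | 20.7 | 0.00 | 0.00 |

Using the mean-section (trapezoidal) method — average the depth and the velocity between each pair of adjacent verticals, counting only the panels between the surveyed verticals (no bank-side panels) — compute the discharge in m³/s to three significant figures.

Panel 1-2: Δb = 6.3 m, d̄ = (0.00+0.91)/2 = 0.455, v̄ = (0.00+0.39)/2 = 0.195 → q = 6.3×0.455×0.195 = 0.5590 m³/s
Panel 2-3: Δb = 10.7 m, d̄ = (0.91+0.58)/2 = 0.745, v̄ = (0.39+0.32)/2 = 0.355 → q = 10.7×0.745×0.355 = 2.830 m³/s
Panel 3-4: Δb = 3.7 m, d̄ = (0.58+0.00)/2 = 0.29, v̄ = (0.32+0.00)/2 = 0.16 → q = 3.7×0.29×0.16 = 0.1717 m³/s
Q = Σ q = 3.561 m³/s

3.56 m³/s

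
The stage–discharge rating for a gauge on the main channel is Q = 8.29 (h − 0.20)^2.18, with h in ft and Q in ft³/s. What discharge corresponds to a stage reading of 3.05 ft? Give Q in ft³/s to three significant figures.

Q = 8.29 × (3.05 − 0.20)^2.18 = 8.29 × 2.85^2.18 = 81.30 ft³/s

81.3 ft³/s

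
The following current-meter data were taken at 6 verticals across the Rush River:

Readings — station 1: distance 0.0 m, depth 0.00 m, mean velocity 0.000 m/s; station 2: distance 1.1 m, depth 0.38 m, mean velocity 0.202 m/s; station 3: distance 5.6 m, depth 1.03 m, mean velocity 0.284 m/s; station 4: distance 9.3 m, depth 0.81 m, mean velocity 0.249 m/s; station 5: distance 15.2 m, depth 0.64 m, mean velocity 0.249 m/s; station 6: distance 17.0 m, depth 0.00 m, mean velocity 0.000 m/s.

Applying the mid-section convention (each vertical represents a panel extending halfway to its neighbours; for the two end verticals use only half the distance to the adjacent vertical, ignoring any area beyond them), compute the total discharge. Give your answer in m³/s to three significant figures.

3.00 m³/s

w_2 = (5.6 − 0.0)/2 = 2.8 m; q_2 = 0.202 × 0.38 × 2.8 = 0.2149 m³/s
w_3 = (9.3 − 1.1)/2 = 4.1 m; q_3 = 0.284 × 1.03 × 4.1 = 1.199 m³/s
w_4 = (15.2 − 5.6)/2 = 4.8 m; q_4 = 0.249 × 0.81 × 4.8 = 0.9681 m³/s
w_5 = (17.0 − 9.3)/2 = 3.85 m; q_5 = 0.249 × 0.64 × 3.85 = 0.6135 m³/s
Stations 1, 6 contribute zero (depth or velocity is 0).
Q = Σ qᵢ = 2.996 m³/s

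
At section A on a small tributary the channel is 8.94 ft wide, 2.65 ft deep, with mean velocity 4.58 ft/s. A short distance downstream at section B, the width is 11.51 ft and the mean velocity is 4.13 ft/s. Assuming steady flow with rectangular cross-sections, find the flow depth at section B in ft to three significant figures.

Q = A₁V₁ = (8.94×2.65) × 4.58 = 108.5 ft³/s
d₂ = Q/(b₂ V₂) = 108.5/(11.51×4.13) = 2.283 ft

2.28 ft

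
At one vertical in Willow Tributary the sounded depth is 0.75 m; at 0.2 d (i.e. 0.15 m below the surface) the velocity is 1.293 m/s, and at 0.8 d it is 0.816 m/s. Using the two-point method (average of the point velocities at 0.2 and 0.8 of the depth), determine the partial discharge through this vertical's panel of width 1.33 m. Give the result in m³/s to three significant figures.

1.05 m³/s

v̄ = (1.293 + 0.816) / 2 = 1.055 m/s
q = v̄ × d × w = 1.055 × 0.75 × 1.33 = 1.052 m³/s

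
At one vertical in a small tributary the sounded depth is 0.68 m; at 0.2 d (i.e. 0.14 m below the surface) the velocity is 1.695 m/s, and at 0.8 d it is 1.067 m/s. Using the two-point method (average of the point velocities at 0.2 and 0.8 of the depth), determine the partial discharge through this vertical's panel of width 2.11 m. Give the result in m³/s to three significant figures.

1.98 m³/s

v̄ = (1.695 + 1.067) / 2 = 1.381 m/s
q = v̄ × d × w = 1.381 × 0.68 × 2.11 = 1.981 m³/s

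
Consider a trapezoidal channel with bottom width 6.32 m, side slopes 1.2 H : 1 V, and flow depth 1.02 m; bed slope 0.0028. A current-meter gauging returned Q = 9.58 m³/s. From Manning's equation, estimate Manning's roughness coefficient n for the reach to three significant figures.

0.0369

A = (b + z·y)·y = (6.32 + 1.2×1.02)×1.02 = 7.695 m²
P = b + 2y√(1+z²) = 6.32 + 2×1.02×√(1+1.2²) = 9.507 m
R = A/P = 7.695/9.507 = 0.8094 m
n = (1/Q)·A·R^(2/3)·S^(1/2) = (1/9.58) × 7.695 × 0.8685 × 0.05292 = 0.03691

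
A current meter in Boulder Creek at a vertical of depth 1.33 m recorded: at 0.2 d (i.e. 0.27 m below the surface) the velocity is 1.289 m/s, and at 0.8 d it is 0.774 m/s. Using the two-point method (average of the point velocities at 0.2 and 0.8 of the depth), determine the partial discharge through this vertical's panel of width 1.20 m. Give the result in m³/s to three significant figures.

1.65 m³/s

v̄ = (1.289 + 0.774) / 2 = 1.032 m/s
q = v̄ × d × w = 1.032 × 1.33 × 1.20 = 1.646 m³/s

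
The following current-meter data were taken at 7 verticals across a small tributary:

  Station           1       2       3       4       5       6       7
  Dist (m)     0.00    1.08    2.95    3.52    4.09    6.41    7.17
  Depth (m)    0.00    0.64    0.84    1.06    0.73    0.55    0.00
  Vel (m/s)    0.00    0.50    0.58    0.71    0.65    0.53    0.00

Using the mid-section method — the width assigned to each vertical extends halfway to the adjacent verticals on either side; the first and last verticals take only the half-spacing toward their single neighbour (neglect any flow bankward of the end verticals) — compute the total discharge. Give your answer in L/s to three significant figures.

w_2 = (2.95 − 0.00)/2 = 1.475 m; q_2 = 0.50 × 0.64 × 1.475 = 0.4720 m³/s
w_3 = (3.52 − 1.08)/2 = 1.22 m; q_3 = 0.58 × 0.84 × 1.22 = 0.5944 m³/s
w_4 = (4.09 − 2.95)/2 = 0.57 m; q_4 = 0.71 × 1.06 × 0.57 = 0.4290 m³/s
w_5 = (6.41 − 3.52)/2 = 1.445 m; q_5 = 0.65 × 0.73 × 1.445 = 0.6857 m³/s
w_6 = (7.17 − 4.09)/2 = 1.54 m; q_6 = 0.53 × 0.55 × 1.54 = 0.4489 m³/s
Stations 1, 7 contribute zero (depth or velocity is 0).
Q = Σ qᵢ = 2.630 m³/s
= 2.630 × 1000 = 2630 L/s

2630 L/s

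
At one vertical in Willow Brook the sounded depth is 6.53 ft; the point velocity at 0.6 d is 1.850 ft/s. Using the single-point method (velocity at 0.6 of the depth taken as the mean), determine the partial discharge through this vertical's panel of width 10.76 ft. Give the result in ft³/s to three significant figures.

v̄ = v₀.₆ = 1.850 ft/s
q = v̄ × d × w = 1.850 × 6.53 × 10.76 = 130.0 ft³/s

130 ft³/s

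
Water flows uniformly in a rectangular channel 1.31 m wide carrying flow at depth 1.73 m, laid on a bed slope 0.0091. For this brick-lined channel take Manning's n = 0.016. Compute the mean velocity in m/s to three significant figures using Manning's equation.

3.63 m/s

A = b·y = 1.31 × 1.73 = 2.266 m²
P = b + 2y = 1.31 + 2×1.73 = 4.770 m
R = A/P = 2.266/4.770 = 0.4751 m
Q = (1/n)·A·R^(2/3)·S^(1/2) = (1/0.016) × 2.266 × 0.4751^(2/3) × 0.0091^(1/2) = 8.227 m³/s
V = Q/A = 8.227/2.266 = 3.630 m/s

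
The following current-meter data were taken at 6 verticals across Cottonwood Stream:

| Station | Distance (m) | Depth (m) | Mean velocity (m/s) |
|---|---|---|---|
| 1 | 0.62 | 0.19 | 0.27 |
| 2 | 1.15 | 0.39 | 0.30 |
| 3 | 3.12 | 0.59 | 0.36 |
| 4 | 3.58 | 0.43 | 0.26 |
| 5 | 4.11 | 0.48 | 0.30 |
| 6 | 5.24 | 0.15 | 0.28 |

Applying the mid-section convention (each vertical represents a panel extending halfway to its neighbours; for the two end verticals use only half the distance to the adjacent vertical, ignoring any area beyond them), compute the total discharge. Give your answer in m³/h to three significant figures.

w_1 = (1.15 − 0.62)/2 = 0.265 m; q_1 = 0.27 × 0.19 × 0.265 = 0.01359 m³/s
w_2 = (3.12 − 0.62)/2 = 1.25 m; q_2 = 0.30 × 0.39 × 1.25 = 0.1463 m³/s
w_3 = (3.58 − 1.15)/2 = 1.215 m; q_3 = 0.36 × 0.59 × 1.215 = 0.2581 m³/s
w_4 = (4.11 − 3.12)/2 = 0.495 m; q_4 = 0.26 × 0.43 × 0.495 = 0.05534 m³/s
w_5 = (5.24 − 3.58)/2 = 0.83 m; q_5 = 0.30 × 0.48 × 0.83 = 0.1195 m³/s
w_6 = (5.24 − 4.11)/2 = 0.565 m; q_6 = 0.28 × 0.15 × 0.565 = 0.02373 m³/s
Q = Σ qᵢ = 0.6165 m³/s
= 0.6165 × 3600 = 2219 m³/h

2220 m³/h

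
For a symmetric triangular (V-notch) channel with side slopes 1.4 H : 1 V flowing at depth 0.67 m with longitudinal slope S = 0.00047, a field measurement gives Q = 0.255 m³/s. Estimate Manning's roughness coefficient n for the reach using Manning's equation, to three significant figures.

0.0225

A = z·y² = 1.4×0.67² = 0.6285 m²
P = 2y√(1+z²) = 2×0.67×√(1+1.4²) = 2.305 m
R = A/P = 0.6285/2.305 = 0.2726 m
n = (1/Q)·A·R^(2/3)·S^(1/2) = (1/0.255) × 0.6285 × 0.4204 × 0.02168 = 0.02246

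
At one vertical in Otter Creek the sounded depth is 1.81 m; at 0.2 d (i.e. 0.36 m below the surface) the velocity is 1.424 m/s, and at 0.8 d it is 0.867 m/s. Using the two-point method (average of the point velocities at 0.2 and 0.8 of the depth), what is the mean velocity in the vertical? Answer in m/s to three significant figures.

v̄ = (1.424 + 0.867) / 2 = 1.146 m/s

1.15 m/s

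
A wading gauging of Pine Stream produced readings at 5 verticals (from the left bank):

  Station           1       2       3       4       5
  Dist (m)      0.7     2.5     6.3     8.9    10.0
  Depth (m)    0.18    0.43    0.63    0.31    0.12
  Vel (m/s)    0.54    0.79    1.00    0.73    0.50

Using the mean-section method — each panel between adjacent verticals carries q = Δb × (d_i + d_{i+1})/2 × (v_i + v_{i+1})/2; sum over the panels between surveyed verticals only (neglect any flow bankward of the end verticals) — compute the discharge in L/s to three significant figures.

Panel 1-2: Δb = 1.8 m, d̄ = (0.18+0.43)/2 = 0.305, v̄ = (0.54+0.79)/2 = 0.665 → q = 1.8×0.305×0.665 = 0.3651 m³/s
Panel 2-3: Δb = 3.8 m, d̄ = (0.43+0.63)/2 = 0.53, v̄ = (0.79+1.00)/2 = 0.895 → q = 3.8×0.53×0.895 = 1.803 m³/s
Panel 3-4: Δb = 2.6 m, d̄ = (0.63+0.31)/2 = 0.47, v̄ = (1.00+0.73)/2 = 0.865 → q = 2.6×0.47×0.865 = 1.057 m³/s
Panel 4-5: Δb = 1.1 m, d̄ = (0.31+0.12)/2 = 0.215, v̄ = (0.73+0.50)/2 = 0.615 → q = 1.1×0.215×0.615 = 0.1454 m³/s
Q = Σ q = 3.370 m³/s
= 3.370 × 1000 = 3370 L/s

3370 L/s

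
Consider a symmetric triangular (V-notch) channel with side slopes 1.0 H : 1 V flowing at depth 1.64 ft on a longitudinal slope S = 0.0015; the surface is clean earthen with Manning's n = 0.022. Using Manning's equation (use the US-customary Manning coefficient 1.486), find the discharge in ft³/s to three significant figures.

A = z·y² = 1.0×1.64² = 2.690 ft²
P = 2y√(1+z²) = 2×1.64×√(1+1.0²) = 4.639 ft
R = A/P = 2.690/4.639 = 0.5798 ft
Q = (1.486/n)·A·R^(2/3)·S^(1/2) = (1.486/0.022) × 2.690 × 0.5798^(2/3) × 0.0015^(1/2) = 4.892 ft³/s

4.89 ft³/s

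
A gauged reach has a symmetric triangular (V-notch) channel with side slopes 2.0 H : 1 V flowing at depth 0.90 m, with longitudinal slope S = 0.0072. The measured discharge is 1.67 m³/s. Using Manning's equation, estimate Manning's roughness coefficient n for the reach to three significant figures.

0.0449

A = z·y² = 2.0×0.90² = 1.620 m²
P = 2y√(1+z²) = 2×0.90×√(1+2.0²) = 4.025 m
R = A/P = 1.620/4.025 = 0.4025 m
n = (1/Q)·A·R^(2/3)·S^(1/2) = (1/1.67) × 1.620 × 0.5451 × 0.08485 = 0.04487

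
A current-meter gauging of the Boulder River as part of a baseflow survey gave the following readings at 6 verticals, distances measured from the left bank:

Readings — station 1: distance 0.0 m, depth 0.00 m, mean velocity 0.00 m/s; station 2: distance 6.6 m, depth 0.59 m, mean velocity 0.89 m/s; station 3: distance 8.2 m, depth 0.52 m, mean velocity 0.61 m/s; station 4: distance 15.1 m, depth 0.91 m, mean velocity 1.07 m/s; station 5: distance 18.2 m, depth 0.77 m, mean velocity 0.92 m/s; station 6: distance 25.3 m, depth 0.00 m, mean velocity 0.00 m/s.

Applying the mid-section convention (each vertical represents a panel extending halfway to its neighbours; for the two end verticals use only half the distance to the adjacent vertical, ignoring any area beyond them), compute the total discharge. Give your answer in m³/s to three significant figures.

12.0 m³/s

w_2 = (8.2 − 0.0)/2 = 4.1 m; q_2 = 0.89 × 0.59 × 4.1 = 2.153 m³/s
w_3 = (15.1 − 6.6)/2 = 4.25 m; q_3 = 0.61 × 0.52 × 4.25 = 1.348 m³/s
w_4 = (18.2 − 8.2)/2 = 5 m; q_4 = 1.07 × 0.91 × 5 = 4.869 m³/s
w_5 = (25.3 − 15.1)/2 = 5.1 m; q_5 = 0.92 × 0.77 × 5.1 = 3.613 m³/s
Stations 1, 6 contribute zero (depth or velocity is 0).
Q = Σ qᵢ = 11.98 m³/s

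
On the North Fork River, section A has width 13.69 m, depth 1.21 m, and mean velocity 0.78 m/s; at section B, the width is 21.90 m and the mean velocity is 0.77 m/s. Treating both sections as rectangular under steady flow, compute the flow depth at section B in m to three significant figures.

Q = A₁V₁ = (13.69×1.21) × 0.78 = 12.92 m³/s
d₂ = Q/(b₂ V₂) = 12.92/(21.90×0.77) = 0.7662 m

0.766 m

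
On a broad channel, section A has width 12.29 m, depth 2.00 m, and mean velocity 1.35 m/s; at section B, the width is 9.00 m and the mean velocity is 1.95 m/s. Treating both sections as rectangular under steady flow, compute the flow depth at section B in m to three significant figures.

1.89 m

Q = A₁V₁ = (12.29×2.00) × 1.35 = 33.18 m³/s
d₂ = Q/(b₂ V₂) = 33.18/(9.00×1.95) = 1.891 m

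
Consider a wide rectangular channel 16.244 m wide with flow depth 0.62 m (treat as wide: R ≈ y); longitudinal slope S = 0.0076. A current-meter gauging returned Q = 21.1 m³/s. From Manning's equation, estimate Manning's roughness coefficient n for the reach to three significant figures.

0.0303

A = b·y = 16.244 × 0.62 = 10.07 m²
Wide channel: R ≈ y = 0.62 m
n = (1/Q)·A·R^(2/3)·S^(1/2) = (1/21.1) × 10.07 × 0.7271 × 0.08718 = 0.03026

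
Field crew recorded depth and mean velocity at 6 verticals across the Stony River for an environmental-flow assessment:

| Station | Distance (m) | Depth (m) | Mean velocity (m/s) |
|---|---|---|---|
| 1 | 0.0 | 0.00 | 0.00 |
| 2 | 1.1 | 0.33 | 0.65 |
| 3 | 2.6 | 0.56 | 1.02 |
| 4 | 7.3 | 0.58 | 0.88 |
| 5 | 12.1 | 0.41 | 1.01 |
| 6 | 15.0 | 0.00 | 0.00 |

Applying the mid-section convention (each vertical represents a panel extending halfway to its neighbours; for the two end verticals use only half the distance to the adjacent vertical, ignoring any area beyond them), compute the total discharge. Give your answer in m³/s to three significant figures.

6.07 m³/s

w_2 = (2.6 − 0.0)/2 = 1.3 m; q_2 = 0.65 × 0.33 × 1.3 = 0.2789 m³/s
w_3 = (7.3 − 1.1)/2 = 3.1 m; q_3 = 1.02 × 0.56 × 3.1 = 1.771 m³/s
w_4 = (12.1 − 2.6)/2 = 4.75 m; q_4 = 0.88 × 0.58 × 4.75 = 2.424 m³/s
w_5 = (15.0 − 7.3)/2 = 3.85 m; q_5 = 1.01 × 0.41 × 3.85 = 1.594 m³/s
Stations 1, 6 contribute zero (depth or velocity is 0).
Q = Σ qᵢ = 6.068 m³/s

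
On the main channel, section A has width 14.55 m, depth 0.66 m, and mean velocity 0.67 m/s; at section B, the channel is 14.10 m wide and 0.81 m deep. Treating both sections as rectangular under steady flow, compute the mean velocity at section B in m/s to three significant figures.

0.563 m/s

Q = A₁V₁ = (14.55×0.66) × 0.67 = 6.434 m³/s
A₂ = 14.10 × 0.81 = 11.42 m²
V₂ = Q/A₂ = 6.434/11.42 = 0.5633 m/s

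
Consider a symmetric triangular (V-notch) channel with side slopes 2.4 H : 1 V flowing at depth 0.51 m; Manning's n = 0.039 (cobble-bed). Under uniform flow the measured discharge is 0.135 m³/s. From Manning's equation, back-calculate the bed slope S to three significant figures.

A = z·y² = 2.4×0.51² = 0.6242 m²
P = 2y√(1+z²) = 2×0.51×√(1+2.4²) = 2.652 m
R = A/P = 0.6242/2.652 = 0.2354 m
S = (Q·n / (1·A·R^(2/3)))² = (0.135×0.039 / (1×0.6242×0.3812))² = 0.0004895

0.000489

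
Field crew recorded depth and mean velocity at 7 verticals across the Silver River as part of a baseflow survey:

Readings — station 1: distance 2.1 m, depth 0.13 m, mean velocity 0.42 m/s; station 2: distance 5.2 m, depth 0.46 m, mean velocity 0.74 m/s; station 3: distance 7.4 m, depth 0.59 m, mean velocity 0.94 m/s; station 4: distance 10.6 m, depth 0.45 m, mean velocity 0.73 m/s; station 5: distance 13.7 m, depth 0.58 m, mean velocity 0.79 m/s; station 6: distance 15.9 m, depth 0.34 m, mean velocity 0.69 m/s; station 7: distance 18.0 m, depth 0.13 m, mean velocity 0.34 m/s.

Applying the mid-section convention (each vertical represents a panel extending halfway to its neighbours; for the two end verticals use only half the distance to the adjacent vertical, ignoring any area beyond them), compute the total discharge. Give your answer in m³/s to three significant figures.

w_1 = (5.2 − 2.1)/2 = 1.55 m; q_1 = 0.42 × 0.13 × 1.55 = 0.08463 m³/s
w_2 = (7.4 − 2.1)/2 = 2.65 m; q_2 = 0.74 × 0.46 × 2.65 = 0.9021 m³/s
w_3 = (10.6 − 5.2)/2 = 2.7 m; q_3 = 0.94 × 0.59 × 2.7 = 1.497 m³/s
w_4 = (13.7 − 7.4)/2 = 3.15 m; q_4 = 0.73 × 0.45 × 3.15 = 1.035 m³/s
w_5 = (15.9 − 10.6)/2 = 2.65 m; q_5 = 0.79 × 0.58 × 2.65 = 1.214 m³/s
w_6 = (18.0 − 13.7)/2 = 2.15 m; q_6 = 0.69 × 0.34 × 2.15 = 0.5044 m³/s
w_7 = (18.0 − 15.9)/2 = 1.05 m; q_7 = 0.34 × 0.13 × 1.05 = 0.04641 m³/s
Q = Σ qᵢ = 5.284 m³/s

5.28 m³/s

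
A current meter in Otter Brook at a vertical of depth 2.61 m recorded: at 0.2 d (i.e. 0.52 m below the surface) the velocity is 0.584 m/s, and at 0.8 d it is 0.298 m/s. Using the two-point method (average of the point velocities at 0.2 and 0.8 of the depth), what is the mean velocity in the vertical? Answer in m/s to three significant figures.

0.441 m/s

v̄ = (0.584 + 0.298) / 2 = 0.4410 m/s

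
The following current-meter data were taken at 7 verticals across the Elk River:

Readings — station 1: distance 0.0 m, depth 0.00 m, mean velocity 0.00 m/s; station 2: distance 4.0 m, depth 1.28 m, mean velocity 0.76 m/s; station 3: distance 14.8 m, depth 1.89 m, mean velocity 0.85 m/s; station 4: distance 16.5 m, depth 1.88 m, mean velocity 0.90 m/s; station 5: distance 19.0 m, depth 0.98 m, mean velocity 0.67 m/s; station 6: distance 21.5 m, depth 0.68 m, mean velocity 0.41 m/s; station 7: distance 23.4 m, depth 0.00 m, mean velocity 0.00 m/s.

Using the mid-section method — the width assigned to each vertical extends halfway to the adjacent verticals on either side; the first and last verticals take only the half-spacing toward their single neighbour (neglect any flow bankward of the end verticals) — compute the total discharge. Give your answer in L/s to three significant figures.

23000 L/s

w_2 = (14.8 − 0.0)/2 = 7.4 m; q_2 = 0.76 × 1.28 × 7.4 = 7.199 m³/s
w_3 = (16.5 − 4.0)/2 = 6.25 m; q_3 = 0.85 × 1.89 × 6.25 = 10.04 m³/s
w_4 = (19.0 − 14.8)/2 = 2.1 m; q_4 = 0.90 × 1.88 × 2.1 = 3.553 m³/s
w_5 = (21.5 − 16.5)/2 = 2.5 m; q_5 = 0.67 × 0.98 × 2.5 = 1.642 m³/s
w_6 = (23.4 − 19.0)/2 = 2.2 m; q_6 = 0.41 × 0.68 × 2.2 = 0.6134 m³/s
Stations 1, 7 contribute zero (depth or velocity is 0).
Q = Σ qᵢ = 23.05 m³/s
= 23.05 × 1000 = 23050 L/s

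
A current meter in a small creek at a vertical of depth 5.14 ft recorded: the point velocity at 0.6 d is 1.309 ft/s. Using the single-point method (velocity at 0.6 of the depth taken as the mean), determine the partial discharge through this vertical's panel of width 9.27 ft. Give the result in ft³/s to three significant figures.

v̄ = v₀.₆ = 1.309 ft/s
q = v̄ × d × w = 1.309 × 5.14 × 9.27 = 62.37 ft³/s

62.4 ft³/s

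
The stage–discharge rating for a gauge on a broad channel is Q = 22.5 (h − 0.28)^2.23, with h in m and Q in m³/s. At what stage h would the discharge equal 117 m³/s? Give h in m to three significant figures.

h − h₀ = (Q/C)^(1/b) = (117/22.5)^(1/2.23) = 2.094 m
h = 0.28 + 2.094 = 2.374 m

2.37 m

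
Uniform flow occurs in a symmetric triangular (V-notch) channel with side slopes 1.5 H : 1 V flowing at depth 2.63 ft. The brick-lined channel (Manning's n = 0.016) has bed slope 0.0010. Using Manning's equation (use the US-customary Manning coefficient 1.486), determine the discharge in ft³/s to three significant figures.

A = z·y² = 1.5×2.63² = 10.38 ft²
P = 2y√(1+z²) = 2×2.63×√(1+1.5²) = 9.483 ft
R = A/P = 10.38/9.483 = 1.094 ft
Q = (1.486/n)·A·R^(2/3)·S^(1/2) = (1.486/0.016) × 10.38 × 1.094^(2/3) × 0.0010^(1/2) = 32.36 ft³/s

32.4 ft³/s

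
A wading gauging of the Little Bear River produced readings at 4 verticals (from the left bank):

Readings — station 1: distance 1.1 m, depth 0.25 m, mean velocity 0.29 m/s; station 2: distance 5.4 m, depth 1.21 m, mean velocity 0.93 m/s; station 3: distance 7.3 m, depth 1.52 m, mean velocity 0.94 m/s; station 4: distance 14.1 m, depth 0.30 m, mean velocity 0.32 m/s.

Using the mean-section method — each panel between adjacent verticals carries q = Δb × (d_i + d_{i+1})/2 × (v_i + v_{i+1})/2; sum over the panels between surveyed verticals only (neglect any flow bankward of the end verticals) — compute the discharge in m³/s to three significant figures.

8.24 m³/s

Panel 1-2: Δb = 4.3 m, d̄ = (0.25+1.21)/2 = 0.73, v̄ = (0.29+0.93)/2 = 0.61 → q = 4.3×0.73×0.61 = 1.915 m³/s
Panel 2-3: Δb = 1.9 m, d̄ = (1.21+1.52)/2 = 1.365, v̄ = (0.93+0.94)/2 = 0.935 → q = 1.9×1.365×0.935 = 2.425 m³/s
Panel 3-4: Δb = 6.8 m, d̄ = (1.52+0.30)/2 = 0.91, v̄ = (0.94+0.32)/2 = 0.63 → q = 6.8×0.91×0.63 = 3.898 m³/s
Q = Σ q = 8.238 m³/s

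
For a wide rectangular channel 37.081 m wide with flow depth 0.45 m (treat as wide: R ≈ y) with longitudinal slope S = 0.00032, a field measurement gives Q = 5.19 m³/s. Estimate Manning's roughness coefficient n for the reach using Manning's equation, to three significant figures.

A = b·y = 37.081 × 0.45 = 16.69 m²
Wide channel: R ≈ y = 0.45 m
n = (1/Q)·A·R^(2/3)·S^(1/2) = (1/5.19) × 16.69 × 0.5872 × 0.01789 = 0.03377

0.0338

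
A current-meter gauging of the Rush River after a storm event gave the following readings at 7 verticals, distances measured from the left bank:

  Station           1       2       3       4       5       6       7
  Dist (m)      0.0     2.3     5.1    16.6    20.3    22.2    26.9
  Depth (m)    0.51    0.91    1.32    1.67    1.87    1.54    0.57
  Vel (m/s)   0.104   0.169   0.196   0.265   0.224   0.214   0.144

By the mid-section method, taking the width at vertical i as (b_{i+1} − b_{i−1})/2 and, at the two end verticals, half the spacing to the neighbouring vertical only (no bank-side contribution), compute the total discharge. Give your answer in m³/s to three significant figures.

w_1 = (2.3 − 0.0)/2 = 1.15 m; q_1 = 0.104 × 0.51 × 1.15 = 0.06100 m³/s
w_2 = (5.1 − 0.0)/2 = 2.55 m; q_2 = 0.169 × 0.91 × 2.55 = 0.3922 m³/s
w_3 = (16.6 − 2.3)/2 = 7.15 m; q_3 = 0.196 × 1.32 × 7.15 = 1.850 m³/s
w_4 = (20.3 − 5.1)/2 = 7.6 m; q_4 = 0.265 × 1.67 × 7.6 = 3.363 m³/s
w_5 = (22.2 − 16.6)/2 = 2.8 m; q_5 = 0.224 × 1.87 × 2.8 = 1.173 m³/s
w_6 = (26.9 − 20.3)/2 = 3.3 m; q_6 = 0.214 × 1.54 × 3.3 = 1.088 m³/s
w_7 = (26.9 − 22.2)/2 = 2.35 m; q_7 = 0.144 × 0.57 × 2.35 = 0.1929 m³/s
Q = Σ qᵢ = 8.120 m³/s

8.12 m³/s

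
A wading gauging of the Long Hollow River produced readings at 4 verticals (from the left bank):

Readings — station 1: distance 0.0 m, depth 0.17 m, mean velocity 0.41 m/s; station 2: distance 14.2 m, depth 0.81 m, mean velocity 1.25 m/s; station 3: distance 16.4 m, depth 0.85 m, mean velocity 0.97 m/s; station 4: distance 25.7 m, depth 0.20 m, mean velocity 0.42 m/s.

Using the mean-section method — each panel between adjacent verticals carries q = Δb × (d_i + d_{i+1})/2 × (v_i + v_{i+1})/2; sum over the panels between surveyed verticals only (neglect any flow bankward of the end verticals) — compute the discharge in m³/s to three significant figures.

Panel 1-2: Δb = 14.2 m, d̄ = (0.17+0.81)/2 = 0.49, v̄ = (0.41+1.25)/2 = 0.83 → q = 14.2×0.49×0.83 = 5.775 m³/s
Panel 2-3: Δb = 2.2 m, d̄ = (0.81+0.85)/2 = 0.83, v̄ = (1.25+0.97)/2 = 1.11 → q = 2.2×0.83×1.11 = 2.027 m³/s
Panel 3-4: Δb = 9.3 m, d̄ = (0.85+0.20)/2 = 0.525, v̄ = (0.97+0.42)/2 = 0.695 → q = 9.3×0.525×0.695 = 3.393 m³/s
Q = Σ q = 11.20 m³/s

11.2 m³/s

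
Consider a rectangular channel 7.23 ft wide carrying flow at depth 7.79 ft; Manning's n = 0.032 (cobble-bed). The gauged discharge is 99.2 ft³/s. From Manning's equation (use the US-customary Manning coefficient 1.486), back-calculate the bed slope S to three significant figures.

A = b·y = 7.23 × 7.79 = 56.32 ft²
P = b + 2y = 7.23 + 2×7.79 = 22.81 ft
R = A/P = 56.32/22.81 = 2.469 ft
S = (Q·n / (1.486·A·R^(2/3)))² = (99.2×0.032 / (1.486×56.32×1.827))² = 0.0004311

0.000431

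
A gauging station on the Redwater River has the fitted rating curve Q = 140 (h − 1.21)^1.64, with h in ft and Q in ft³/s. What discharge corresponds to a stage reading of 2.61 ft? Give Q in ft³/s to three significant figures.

243 ft³/s

Q = 140 × (2.61 − 1.21)^1.64 = 140 × 1.4^1.64 = 243.1 ft³/s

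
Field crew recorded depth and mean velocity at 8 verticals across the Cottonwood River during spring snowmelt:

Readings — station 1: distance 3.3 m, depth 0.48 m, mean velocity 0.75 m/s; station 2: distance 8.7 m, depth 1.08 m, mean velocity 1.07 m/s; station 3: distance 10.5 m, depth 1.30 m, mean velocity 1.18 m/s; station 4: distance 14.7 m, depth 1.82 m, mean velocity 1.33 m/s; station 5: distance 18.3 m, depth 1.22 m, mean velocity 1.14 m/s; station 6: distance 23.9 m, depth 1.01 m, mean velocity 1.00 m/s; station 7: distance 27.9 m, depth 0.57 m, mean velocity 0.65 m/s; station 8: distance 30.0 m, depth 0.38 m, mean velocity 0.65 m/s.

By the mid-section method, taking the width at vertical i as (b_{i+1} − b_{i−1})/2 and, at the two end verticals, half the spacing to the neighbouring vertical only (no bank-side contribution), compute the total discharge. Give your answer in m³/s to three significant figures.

w_1 = (8.7 − 3.3)/2 = 2.7 m; q_1 = 0.75 × 0.48 × 2.7 = 0.9720 m³/s
w_2 = (10.5 − 3.3)/2 = 3.6 m; q_2 = 1.07 × 1.08 × 3.6 = 4.160 m³/s
w_3 = (14.7 − 8.7)/2 = 3 m; q_3 = 1.18 × 1.30 × 3 = 4.602 m³/s
w_4 = (18.3 − 10.5)/2 = 3.9 m; q_4 = 1.33 × 1.82 × 3.9 = 9.440 m³/s
w_5 = (23.9 − 14.7)/2 = 4.6 m; q_5 = 1.14 × 1.22 × 4.6 = 6.398 m³/s
w_6 = (27.9 − 18.3)/2 = 4.8 m; q_6 = 1.00 × 1.01 × 4.8 = 4.848 m³/s
w_7 = (30.0 − 23.9)/2 = 3.05 m; q_7 = 0.65 × 0.57 × 3.05 = 1.130 m³/s
w_8 = (30.0 − 27.9)/2 = 1.05 m; q_8 = 0.65 × 0.38 × 1.05 = 0.2594 m³/s
Q = Σ qᵢ = 31.81 m³/s

31.8 m³/s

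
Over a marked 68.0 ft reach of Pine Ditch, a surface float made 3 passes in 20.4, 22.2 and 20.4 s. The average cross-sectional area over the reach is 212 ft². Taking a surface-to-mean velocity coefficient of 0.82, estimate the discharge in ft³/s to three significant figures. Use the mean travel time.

563 ft³/s

t̄ = (20.4 + 22.2 + 20.4) / 3 = 21 s
v_surface = L / t̄ = 68.0 / 21 = 3.238 ft/s
v_mean = 0.82 × 3.238 = 2.655 ft/s
Q = A × v_mean = 212 × 2.655 = 562.9 ft³/s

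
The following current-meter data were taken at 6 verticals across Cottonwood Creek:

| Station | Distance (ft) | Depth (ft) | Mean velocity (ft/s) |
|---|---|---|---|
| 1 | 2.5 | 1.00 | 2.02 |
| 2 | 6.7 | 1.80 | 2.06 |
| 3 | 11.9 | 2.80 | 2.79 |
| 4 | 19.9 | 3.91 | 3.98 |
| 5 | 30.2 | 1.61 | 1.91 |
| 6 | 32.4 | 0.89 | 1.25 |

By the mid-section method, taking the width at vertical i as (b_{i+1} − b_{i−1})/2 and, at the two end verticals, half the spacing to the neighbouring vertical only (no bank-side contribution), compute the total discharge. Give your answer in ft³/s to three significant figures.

w_1 = (6.7 − 2.5)/2 = 2.1 ft; q_1 = 2.02 × 1.00 × 2.1 = 4.242 ft³/s
w_2 = (11.9 − 2.5)/2 = 4.7 ft; q_2 = 2.06 × 1.80 × 4.7 = 17.43 ft³/s
w_3 = (19.9 − 6.7)/2 = 6.6 ft; q_3 = 2.79 × 2.80 × 6.6 = 51.56 ft³/s
w_4 = (30.2 − 11.9)/2 = 9.15 ft; q_4 = 3.98 × 3.91 × 9.15 = 142.4 ft³/s
w_5 = (32.4 − 19.9)/2 = 6.25 ft; q_5 = 1.91 × 1.61 × 6.25 = 19.22 ft³/s
w_6 = (32.4 − 30.2)/2 = 1.1 ft; q_6 = 1.25 × 0.89 × 1.1 = 1.224 ft³/s
Q = Σ qᵢ = 236.1 ft³/s

236 ft³/s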